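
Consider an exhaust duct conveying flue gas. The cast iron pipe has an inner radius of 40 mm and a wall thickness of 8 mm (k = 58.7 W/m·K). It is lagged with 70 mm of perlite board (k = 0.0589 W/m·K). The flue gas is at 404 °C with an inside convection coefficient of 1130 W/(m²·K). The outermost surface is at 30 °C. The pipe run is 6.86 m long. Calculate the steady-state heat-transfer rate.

Q ≈ 1050 W

Treating each annulus and film as a series resistance:
R_inner film = 1/(h_i·2πr₁L) = 1/(1130×2π×0.04×6.86) = 5.133×10^-4 K/W
R_cast iron pipe wall = ln(48/40)/(2π×58.7×6.86) = 7.206×10^-5 K/W
R_perlite board = ln(118/48)/(2π×0.0589×6.86) = 0.3543 K/W
R_total = 0.3549 K/W
Q = ΔT/R_total = 374/0.3549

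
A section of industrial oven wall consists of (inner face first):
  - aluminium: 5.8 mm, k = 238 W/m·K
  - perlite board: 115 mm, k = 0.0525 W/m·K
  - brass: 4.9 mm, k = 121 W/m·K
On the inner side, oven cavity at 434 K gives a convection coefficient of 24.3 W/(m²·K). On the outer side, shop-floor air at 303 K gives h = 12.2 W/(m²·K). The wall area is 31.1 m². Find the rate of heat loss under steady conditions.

Q ≈ 1760 W

Treating each layer as a thermal resistance in series:
R_inner film = 1/(h_i·A) = 1/(24.3×31.1) = 0.001323 K/W
R_aluminium = L/(kA) = 0.0058/(238×31.1) = 7.836×10^-7 K/W
R_perlite board = L/(kA) = 0.115/(0.0525×31.1) = 0.07043 K/W
R_brass = L/(kA) = 0.0049/(121×31.1) = 1.302×10^-6 K/W
R_outer film = 1/(h_o·A) = 1/(12.2×31.1) = 0.002636 K/W
R_total = 0.07439 K/W
Q = ΔT / R_total = 131 / 0.07439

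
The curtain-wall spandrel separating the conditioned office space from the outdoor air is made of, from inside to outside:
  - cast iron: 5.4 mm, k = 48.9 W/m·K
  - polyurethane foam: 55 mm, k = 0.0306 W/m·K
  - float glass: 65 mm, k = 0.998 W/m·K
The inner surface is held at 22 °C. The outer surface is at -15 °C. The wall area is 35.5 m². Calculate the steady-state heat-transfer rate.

Using the resistance-network approach (series):
R_cast iron = L/(kA) = 0.0054/(48.9×35.5) = 3.111×10^-6 K/W
R_polyurethane foam = L/(kA) = 0.055/(0.0306×35.5) = 0.05063 K/W
R_float glass = L/(kA) = 0.065/(0.998×35.5) = 0.001835 K/W
R_total = 0.05247 K/W
Q = ΔT / R_total = 37 / 0.05247

Q ≈ 705 W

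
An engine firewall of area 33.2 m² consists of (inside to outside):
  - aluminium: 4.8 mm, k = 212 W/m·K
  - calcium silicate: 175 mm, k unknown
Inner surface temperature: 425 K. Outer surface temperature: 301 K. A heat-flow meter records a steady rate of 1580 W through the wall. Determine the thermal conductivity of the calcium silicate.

Model the wall as resistances in series:
R_aluminium = L/(kA) = 0.0048/(212×33.2) = 6.82×10^-7 K/W
Sum of known resistances R_other = 6.82×10^-7 K/W
Total R = ΔT/Q = 124/1580 = 0.07848 K/W
R_calcium silicate = R_total − R_other = 0.07848 K/W
k = L/(R·A) = 0.175/(0.07848×33.2)

k ≈ 0.0672 W/(m·K)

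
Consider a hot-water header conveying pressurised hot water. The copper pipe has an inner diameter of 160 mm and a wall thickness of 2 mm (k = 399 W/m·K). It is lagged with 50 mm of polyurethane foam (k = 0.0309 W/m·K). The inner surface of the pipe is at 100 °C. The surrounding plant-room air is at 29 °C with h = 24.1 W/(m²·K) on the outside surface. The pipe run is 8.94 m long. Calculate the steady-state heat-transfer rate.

Q ≈ 254 W

Treating each annulus and film as a series resistance:
R_copper pipe wall = ln(82/80)/(2π×399×8.94) = 1.102×10^-6 K/W
R_polyurethane foam = ln(132/82)/(2π×0.0309×8.94) = 0.2743 K/W
R_outer film = 1/(h_o·2πr_oL) = 1/(24.1×2π×0.132×8.94) = 0.005596 K/W
R_total = 0.2799 K/W
Q = ΔT/R_total = 71/0.2799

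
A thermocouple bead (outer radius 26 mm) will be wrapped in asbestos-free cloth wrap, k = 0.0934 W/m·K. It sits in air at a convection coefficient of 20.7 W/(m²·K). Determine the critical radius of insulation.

r_cr ≈ 9.02 mm

For a sphere r_cr = 2k/h = 2×0.0934/20.7
r_cr = 9.02 mm; since the bare radius (26 mm) is above r_cr, any added insulation will reduce heat loss.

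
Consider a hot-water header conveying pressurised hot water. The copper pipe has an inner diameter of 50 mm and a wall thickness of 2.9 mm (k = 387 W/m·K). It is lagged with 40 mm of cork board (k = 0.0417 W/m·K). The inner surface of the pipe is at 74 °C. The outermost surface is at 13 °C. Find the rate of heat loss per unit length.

For a radial system each layer contributes R = ln(r_out/r_in)/(2πkL); films add R = 1/(hA).
R_copper pipe wall = ln(27.9/25)/(2π×387×1) = 4.514×10^-5 K/W
R_cork board = ln(67.9/27.9)/(2π×0.0417×1) = 3.395 K/W
R_total = 3.395 K/W
Q = ΔT/R_total = 61/3.395

q′ ≈ 18 W/m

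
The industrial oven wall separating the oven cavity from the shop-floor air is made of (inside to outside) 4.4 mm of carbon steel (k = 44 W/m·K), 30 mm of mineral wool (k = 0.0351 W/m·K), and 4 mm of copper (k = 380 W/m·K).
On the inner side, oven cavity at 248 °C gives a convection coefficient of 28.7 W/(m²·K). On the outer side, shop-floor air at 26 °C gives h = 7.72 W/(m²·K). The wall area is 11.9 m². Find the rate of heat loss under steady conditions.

Q ≈ 2590 W

Treating each layer as a thermal resistance in series:
R_inner film = 1/(h_i·A) = 1/(28.7×11.9) = 0.002928 K/W
R_carbon steel = L/(kA) = 0.0044/(44×11.9) = 8.403×10^-6 K/W
R_mineral wool = L/(kA) = 0.03/(0.0351×11.9) = 0.07182 K/W
R_copper = L/(kA) = 0.004/(380×11.9) = 8.846×10^-7 K/W
R_outer film = 1/(h_o·A) = 1/(7.72×11.9) = 0.01089 K/W
R_total = 0.08565 K/W
Q = ΔT / R_total = 222 / 0.08565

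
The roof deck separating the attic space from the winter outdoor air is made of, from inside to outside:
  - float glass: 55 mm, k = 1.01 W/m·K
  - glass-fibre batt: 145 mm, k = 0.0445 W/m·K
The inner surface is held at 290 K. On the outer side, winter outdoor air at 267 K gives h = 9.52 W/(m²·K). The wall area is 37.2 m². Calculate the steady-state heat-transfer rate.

Q ≈ 250 W

Using the resistance-network approach (series):
R_float glass = L/(kA) = 0.055/(1.01×37.2) = 0.001464 K/W
R_glass-fibre batt = L/(kA) = 0.145/(0.0445×37.2) = 0.08759 K/W
R_outer film = 1/(h_o·A) = 1/(9.52×37.2) = 0.002824 K/W
R_total = 0.09188 K/W
Q = ΔT / R_total = 23 / 0.09188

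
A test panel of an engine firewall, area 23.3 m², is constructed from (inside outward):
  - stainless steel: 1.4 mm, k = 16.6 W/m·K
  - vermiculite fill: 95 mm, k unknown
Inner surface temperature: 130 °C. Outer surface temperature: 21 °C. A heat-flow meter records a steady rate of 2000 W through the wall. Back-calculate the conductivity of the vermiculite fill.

Model the wall as resistances in series:
R_stainless steel = L/(kA) = 0.0014/(16.6×23.3) = 3.62×10^-6 K/W
Sum of known resistances R_other = 3.62×10^-6 K/W
Total R = ΔT/Q = 109/2000 = 0.0545 K/W
R_vermiculite fill = R_total − R_other = 0.0545 K/W
k = L/(R·A) = 0.095/(0.0545×23.3)

k ≈ 0.0748 W/(m·K)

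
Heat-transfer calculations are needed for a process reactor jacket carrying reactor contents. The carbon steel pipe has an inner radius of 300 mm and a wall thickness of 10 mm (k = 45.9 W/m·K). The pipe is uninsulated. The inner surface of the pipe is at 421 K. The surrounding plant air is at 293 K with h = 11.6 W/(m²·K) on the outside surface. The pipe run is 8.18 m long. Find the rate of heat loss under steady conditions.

Q ≈ 23600 W

For a radial system each layer contributes R = ln(r_out/r_in)/(2πkL); films add R = 1/(hA).
R_carbon steel pipe wall = ln(310/300)/(2π×45.9×8.18) = 1.39×10^-5 K/W
R_outer film = 1/(h_o·2πr_oL) = 1/(11.6×2π×0.31×8.18) = 0.005411 K/W
R_total = 0.005425 K/W
Q = ΔT/R_total = 128/0.005425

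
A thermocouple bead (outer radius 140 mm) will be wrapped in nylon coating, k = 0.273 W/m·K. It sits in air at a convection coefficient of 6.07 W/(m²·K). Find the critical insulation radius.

r_cr ≈ 90 mm

For a sphere r_cr = 2k/h = 2×0.273/6.07
r_cr = 90 mm; since the bare radius (140 mm) is above r_cr, any added insulation will reduce heat loss.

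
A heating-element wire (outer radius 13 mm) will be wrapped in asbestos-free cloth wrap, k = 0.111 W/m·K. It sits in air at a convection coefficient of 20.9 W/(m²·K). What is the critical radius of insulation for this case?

For a cylinder r_cr = k/h = 0.111/20.9
r_cr = 5.31 mm; since the bare radius (13 mm) is above r_cr, any added insulation will reduce heat loss.

r_cr ≈ 5.31 mm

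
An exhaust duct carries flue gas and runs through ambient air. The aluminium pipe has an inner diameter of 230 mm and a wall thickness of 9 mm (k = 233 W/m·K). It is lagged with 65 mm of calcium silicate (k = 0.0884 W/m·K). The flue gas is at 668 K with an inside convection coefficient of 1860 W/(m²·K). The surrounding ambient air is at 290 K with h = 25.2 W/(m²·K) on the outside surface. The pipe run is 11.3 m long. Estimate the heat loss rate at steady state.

Per-layer cylindrical resistances, series-summed:
R_inner film = 1/(h_i·2πr₁L) = 1/(1860×2π×0.115×11.3) = 6.585×10^-5 K/W
R_aluminium pipe wall = ln(124/115)/(2π×233×11.3) = 4.555×10^-6 K/W
R_calcium silicate = ln(189/124)/(2π×0.0884×11.3) = 0.06715 K/W
R_outer film = 1/(h_o·2πr_oL) = 1/(25.2×2π×0.189×11.3) = 0.002957 K/W
R_total = 0.07018 K/W
Q = ΔT/R_total = 378/0.07018

Q ≈ 5390 W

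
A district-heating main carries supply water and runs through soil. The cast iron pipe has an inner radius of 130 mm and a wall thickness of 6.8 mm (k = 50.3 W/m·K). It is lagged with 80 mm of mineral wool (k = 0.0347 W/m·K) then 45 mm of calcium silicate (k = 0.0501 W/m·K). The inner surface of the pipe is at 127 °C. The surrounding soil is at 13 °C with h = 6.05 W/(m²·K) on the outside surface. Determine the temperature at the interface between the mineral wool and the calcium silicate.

T ≈ 41.4 °C

For a radial system each layer contributes R = ln(r_out/r_in)/(2πkL); films add R = 1/(hA).
R_cast iron pipe wall = ln(136.8/130)/(2π×50.3×1) = 1.613×10^-4 K/W
R_mineral wool = ln(216.8/136.8)/(2π×0.0347×1) = 2.112 K/W
R_calcium silicate = ln(261.8/216.8)/(2π×0.0501×1) = 0.5992 K/W
R_outer film = 1/(h_o·2πr_oL) = 1/(6.05×2π×0.2618×1) = 0.1005 K/W
R_total = 2.812 K/W
Q = ΔT/R_total = 114/2.812
Q = 40.5 W/m
T_interface = T_inner − Q·ΣR(inner→interface) = 127 − 40.5×2.112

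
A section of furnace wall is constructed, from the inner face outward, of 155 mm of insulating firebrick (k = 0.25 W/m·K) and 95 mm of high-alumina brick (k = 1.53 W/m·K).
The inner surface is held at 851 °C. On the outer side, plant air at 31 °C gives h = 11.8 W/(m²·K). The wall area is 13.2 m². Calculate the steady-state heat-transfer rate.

Q ≈ 14100 W

Thermal resistances in series:
R_insulating firebrick = L/(kA) = 0.155/(0.25×13.2) = 0.04697 K/W
R_high-alumina brick = L/(kA) = 0.095/(1.53×13.2) = 0.004704 K/W
R_outer film = 1/(h_o·A) = 1/(11.8×13.2) = 0.00642 K/W
R_total = 0.05809 K/W
Q = ΔT / R_total = 820 / 0.05809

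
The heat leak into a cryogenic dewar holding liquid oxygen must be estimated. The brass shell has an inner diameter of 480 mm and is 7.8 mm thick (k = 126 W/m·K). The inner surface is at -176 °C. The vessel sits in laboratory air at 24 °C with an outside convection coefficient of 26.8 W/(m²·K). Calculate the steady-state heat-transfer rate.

Q ≈ 4130 W

Radial (spherical) resistances in series:
R_brass shell = (1/0.24 − 1/0.2478)/(4π×126) = 8.283×10^-5 K/W
R_outer film = 1/(h·4πr_o²) = 1/(26.8×4π×0.2478²) = 0.04836 K/W
R_total = 0.04844 K/W
Q = ΔT/R_total = 200/0.04844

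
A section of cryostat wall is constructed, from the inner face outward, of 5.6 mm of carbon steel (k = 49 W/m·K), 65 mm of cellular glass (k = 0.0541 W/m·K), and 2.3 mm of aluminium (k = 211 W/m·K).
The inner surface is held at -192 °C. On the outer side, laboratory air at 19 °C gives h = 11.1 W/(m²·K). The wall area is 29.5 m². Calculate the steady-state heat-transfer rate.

Treating each layer as a thermal resistance in series:
R_carbon steel = L/(kA) = 0.0056/(49×29.5) = 3.874×10^-6 K/W
R_cellular glass = L/(kA) = 0.065/(0.0541×29.5) = 0.04073 K/W
R_aluminium = L/(kA) = 0.0023/(211×29.5) = 3.695×10^-7 K/W
R_outer film = 1/(h_o·A) = 1/(11.1×29.5) = 0.003054 K/W
R_total = 0.04379 K/W
Q = ΔT / R_total = 211 / 0.04379

Q ≈ 4820 W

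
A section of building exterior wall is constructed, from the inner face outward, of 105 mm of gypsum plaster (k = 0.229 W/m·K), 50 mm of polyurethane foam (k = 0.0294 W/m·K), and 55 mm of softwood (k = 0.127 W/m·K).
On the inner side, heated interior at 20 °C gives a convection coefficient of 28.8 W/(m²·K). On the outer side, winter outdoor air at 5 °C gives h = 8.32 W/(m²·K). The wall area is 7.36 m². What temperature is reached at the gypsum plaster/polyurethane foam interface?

Series thermal resistances:
R_inner film = 1/(h_i·A) = 1/(28.8×7.36) = 0.004718 K/W
R_gypsum plaster = L/(kA) = 0.105/(0.229×7.36) = 0.0623 K/W
R_polyurethane foam = L/(kA) = 0.05/(0.0294×7.36) = 0.2311 K/W
R_softwood = L/(kA) = 0.055/(0.127×7.36) = 0.05884 K/W
R_outer film = 1/(h_o·A) = 1/(8.32×7.36) = 0.01633 K/W
R_total = 0.3733 K/W;  Q = ΔT/R_total = 15/0.3733 = 40.19 W
T_interface = T_inner − Q·ΣR(inner→interface) = 20 − 40.2×0.06702

T ≈ 17.3 °C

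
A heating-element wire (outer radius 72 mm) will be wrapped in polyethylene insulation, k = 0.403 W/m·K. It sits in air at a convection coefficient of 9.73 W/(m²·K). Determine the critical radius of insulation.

For a cylinder r_cr = k/h = 0.403/9.73
r_cr = 41.4 mm; since the bare radius (72 mm) is above r_cr, any added insulation will reduce heat loss.

r_cr ≈ 41.4 mm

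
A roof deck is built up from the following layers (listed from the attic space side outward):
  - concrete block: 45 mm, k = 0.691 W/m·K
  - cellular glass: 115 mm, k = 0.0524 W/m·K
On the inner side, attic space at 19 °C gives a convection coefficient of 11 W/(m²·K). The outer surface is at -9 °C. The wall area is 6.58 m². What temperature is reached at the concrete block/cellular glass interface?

Using the resistance-network approach (series):
R_inner film = 1/(h_i·A) = 1/(11×6.58) = 0.01382 K/W
R_concrete block = L/(kA) = 0.045/(0.691×6.58) = 0.009897 K/W
R_cellular glass = L/(kA) = 0.115/(0.0524×6.58) = 0.3335 K/W
R_total = 0.3572 K/W;  Q = ΔT/R_total = 28/0.3572 = 78.38 W
T_interface = T_inner − Q·ΣR(inner→interface) = 19 − 78.4×0.02371

T ≈ 17.1 °C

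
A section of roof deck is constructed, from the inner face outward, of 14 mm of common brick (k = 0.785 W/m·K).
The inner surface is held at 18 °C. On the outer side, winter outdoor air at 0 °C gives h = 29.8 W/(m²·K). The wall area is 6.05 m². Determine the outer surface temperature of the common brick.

T ≈ 11.8 °C

Series thermal resistances:
R_common brick = L/(kA) = 0.014/(0.785×6.05) = 0.002948 K/W
R_outer film = 1/(h_o·A) = 1/(29.8×6.05) = 0.005547 K/W
R_total = 0.008494 K/W;  Q = ΔT/R_total = 18/0.008494 = 2119 W
T_interface = T_inner − Q·ΣR(inner→interface) = 18 − 2120×0.002948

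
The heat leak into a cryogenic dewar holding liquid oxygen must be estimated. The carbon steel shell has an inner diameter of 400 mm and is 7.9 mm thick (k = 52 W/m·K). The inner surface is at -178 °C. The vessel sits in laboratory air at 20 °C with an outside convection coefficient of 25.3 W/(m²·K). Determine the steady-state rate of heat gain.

For a spherical shell R = (1/r₁ − 1/r₂)/(4πk); film R = 1/(h·4πr²). In series:
R_carbon steel shell = (1/0.2 − 1/0.2079)/(4π×52) = 2.908×10^-4 K/W
R_outer film = 1/(h·4πr_o²) = 1/(25.3×4π×0.2079²) = 0.07277 K/W
R_total = 0.07306 K/W
Q = ΔT/R_total = 198/0.07306

Q ≈ 2710 W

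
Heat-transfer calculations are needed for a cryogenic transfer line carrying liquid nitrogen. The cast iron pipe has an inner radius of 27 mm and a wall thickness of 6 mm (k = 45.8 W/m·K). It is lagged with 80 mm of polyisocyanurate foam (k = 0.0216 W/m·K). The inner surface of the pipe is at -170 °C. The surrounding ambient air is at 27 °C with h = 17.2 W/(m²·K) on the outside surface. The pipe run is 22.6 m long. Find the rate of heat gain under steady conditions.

For a radial system each layer contributes R = ln(r_out/r_in)/(2πkL); films add R = 1/(hA).
R_cast iron pipe wall = ln(33/27)/(2π×45.8×22.6) = 3.086×10^-5 K/W
R_polyisocyanurate foam = ln(113/33)/(2π×0.0216×22.6) = 0.4013 K/W
R_outer film = 1/(h_o·2πr_oL) = 1/(17.2×2π×0.113×22.6) = 0.003623 K/W
R_total = 0.405 K/W
Q = ΔT/R_total = 197/0.405

Q ≈ 486 W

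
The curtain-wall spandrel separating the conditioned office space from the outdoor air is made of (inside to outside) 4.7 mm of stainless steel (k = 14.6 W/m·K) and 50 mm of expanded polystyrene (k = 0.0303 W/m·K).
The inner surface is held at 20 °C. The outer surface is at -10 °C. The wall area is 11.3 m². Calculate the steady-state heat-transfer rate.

Series thermal resistances:
R_stainless steel = L/(kA) = 0.0047/(14.6×11.3) = 2.849×10^-5 K/W
R_expanded polystyrene = L/(kA) = 0.05/(0.0303×11.3) = 0.146 K/W
R_total = 0.1461 K/W
Q = ΔT / R_total = 30 / 0.1461

Q ≈ 205 W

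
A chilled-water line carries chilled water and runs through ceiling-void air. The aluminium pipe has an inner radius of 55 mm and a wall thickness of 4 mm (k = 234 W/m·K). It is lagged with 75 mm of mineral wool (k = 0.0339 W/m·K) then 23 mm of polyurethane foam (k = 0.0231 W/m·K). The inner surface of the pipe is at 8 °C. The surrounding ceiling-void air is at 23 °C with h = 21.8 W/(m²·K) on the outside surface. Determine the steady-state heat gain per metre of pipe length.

Treating each annulus and film as a series resistance:
R_aluminium pipe wall = ln(59/55)/(2π×234×1) = 4.775×10^-5 K/W
R_mineral wool = ln(134/59)/(2π×0.0339×1) = 3.851 K/W
R_polyurethane foam = ln(157/134)/(2π×0.0231×1) = 1.091 K/W
R_outer film = 1/(h_o·2πr_oL) = 1/(21.8×2π×0.157×1) = 0.0465 K/W
R_total = 4.989 K/W
Q = ΔT/R_total = 15/4.989

q′ ≈ 3.01 W/m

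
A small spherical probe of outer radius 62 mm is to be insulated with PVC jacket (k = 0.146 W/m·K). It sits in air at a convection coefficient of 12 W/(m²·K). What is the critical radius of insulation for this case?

For a sphere r_cr = 2k/h = 2×0.146/12
r_cr = 24.3 mm; since the bare radius (62 mm) is above r_cr, any added insulation will reduce heat loss.

r_cr ≈ 24.3 mm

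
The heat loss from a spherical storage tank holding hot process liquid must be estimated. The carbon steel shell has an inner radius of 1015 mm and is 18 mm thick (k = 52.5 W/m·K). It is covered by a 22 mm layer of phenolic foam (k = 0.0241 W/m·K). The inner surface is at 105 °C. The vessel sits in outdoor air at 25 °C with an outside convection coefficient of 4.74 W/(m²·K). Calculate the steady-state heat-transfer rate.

Q ≈ 978 W

Spherical conduction: R = (1/r_in − 1/r_out)/(4πk) per layer; series-sum.
R_carbon steel shell = (1/1.015 − 1/1.033)/(4π×52.5) = 2.602×10^-5 K/W
R_phenolic foam = (1/1.033 − 1/1.055)/(4π×0.0241) = 0.06666 K/W
R_outer film = 1/(h·4πr_o²) = 1/(4.74×4π×1.055²) = 0.01508 K/W
R_total = 0.08177 K/W
Q = ΔT/R_total = 80/0.08177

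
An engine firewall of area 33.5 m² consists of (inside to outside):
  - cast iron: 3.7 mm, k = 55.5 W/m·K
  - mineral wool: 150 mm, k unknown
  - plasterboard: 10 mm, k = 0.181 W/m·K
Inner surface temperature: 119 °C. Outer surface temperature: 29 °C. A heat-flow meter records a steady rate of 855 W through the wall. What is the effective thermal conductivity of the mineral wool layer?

k ≈ 0.0432 W/(m·K)

Treating each layer as a thermal resistance in series:
R_cast iron = L/(kA) = 0.0037/(55.5×33.5) = 1.99×10^-6 K/W
R_plasterboard = L/(kA) = 0.01/(0.181×33.5) = 0.001649 K/W
Sum of known resistances R_other = 0.001651 K/W
Total R = ΔT/Q = 90/855 = 0.1053 K/W
R_mineral wool = R_total − R_other = 0.1036 K/W
k = L/(R·A) = 0.15/(0.1036×33.5)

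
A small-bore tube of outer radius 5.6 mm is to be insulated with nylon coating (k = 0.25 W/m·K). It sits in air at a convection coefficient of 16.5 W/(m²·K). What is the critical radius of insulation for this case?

For a cylinder r_cr = k/h = 0.25/16.5
r_cr = 15.2 mm; since the bare radius (5.6 mm) is below r_cr, adding a thin layer of insulation will *increase* heat loss.

r_cr ≈ 15.2 mm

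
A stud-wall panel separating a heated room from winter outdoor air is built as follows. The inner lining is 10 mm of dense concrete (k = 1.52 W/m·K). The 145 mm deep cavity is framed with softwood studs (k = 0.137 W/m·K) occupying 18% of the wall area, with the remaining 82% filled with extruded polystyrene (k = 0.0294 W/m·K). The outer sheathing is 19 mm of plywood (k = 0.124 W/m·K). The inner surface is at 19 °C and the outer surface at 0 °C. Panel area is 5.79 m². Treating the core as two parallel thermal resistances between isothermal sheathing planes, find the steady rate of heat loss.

Q ≈ 35.1 W

Sheathing layers in series; stud and cavity paths in parallel between them.
R_inner = 0.01/(1.52×5.79) = 0.001136 K/W
R_stud  = 0.145/(0.137×0.18×5.79) = 1.016 K/W
R_cav   = 0.145/(0.0294×0.82×5.79) = 1.039 K/W
1/R_core = 1/R_stud + 1/R_cav → R_core = 0.5135 K/W
R_outer = 0.019/(0.124×5.79) = 0.02646 K/W
R_total = 0.5411 K/W
Q = ΔT/R_total = 19/0.5411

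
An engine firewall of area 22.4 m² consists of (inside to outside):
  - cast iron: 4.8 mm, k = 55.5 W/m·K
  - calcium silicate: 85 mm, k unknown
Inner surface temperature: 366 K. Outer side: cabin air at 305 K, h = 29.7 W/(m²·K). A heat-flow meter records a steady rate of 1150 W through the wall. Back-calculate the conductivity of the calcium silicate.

Treating each layer as a thermal resistance in series:
R_cast iron = L/(kA) = 0.0048/(55.5×22.4) = 3.861×10^-6 K/W
R_outer film = 1/(h_o·A) = 1/(29.7×22.4) = 0.001503 K/W
Sum of known resistances R_other = 0.001507 K/W
Total R = ΔT/Q = 61/1150 = 0.05304 K/W
R_calcium silicate = R_total − R_other = 0.05154 K/W
k = L/(R·A) = 0.085/(0.05154×22.4)

k ≈ 0.0736 W/(m·K)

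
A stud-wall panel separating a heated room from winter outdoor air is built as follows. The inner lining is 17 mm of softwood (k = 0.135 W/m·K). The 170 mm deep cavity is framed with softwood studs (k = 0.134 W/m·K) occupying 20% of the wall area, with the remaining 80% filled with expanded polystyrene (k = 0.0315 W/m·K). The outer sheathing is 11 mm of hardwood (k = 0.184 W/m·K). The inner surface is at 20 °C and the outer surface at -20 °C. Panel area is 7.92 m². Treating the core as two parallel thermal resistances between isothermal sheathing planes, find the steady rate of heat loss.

Sheathing layers in series; stud and cavity paths in parallel between them.
R_inner = 0.017/(0.135×7.92) = 0.0159 K/W
R_stud  = 0.17/(0.134×0.2×7.92) = 0.8009 K/W
R_cav   = 0.17/(0.0315×0.8×7.92) = 0.8518 K/W
1/R_core = 1/R_stud + 1/R_cav → R_core = 0.4128 K/W
R_outer = 0.011/(0.184×7.92) = 0.007548 K/W
R_total = 0.4362 K/W
Q = ΔT/R_total = 40/0.4362

Q ≈ 91.7 W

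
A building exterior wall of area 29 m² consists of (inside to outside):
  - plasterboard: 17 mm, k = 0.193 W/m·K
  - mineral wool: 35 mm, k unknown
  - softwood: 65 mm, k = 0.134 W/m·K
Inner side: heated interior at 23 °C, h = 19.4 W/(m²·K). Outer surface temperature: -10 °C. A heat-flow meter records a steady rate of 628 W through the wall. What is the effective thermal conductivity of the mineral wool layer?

k ≈ 0.0389 W/(m·K)

Series thermal resistances:
R_inner film = 1/(h_i·A) = 1/(19.4×29) = 0.001777 K/W
R_plasterboard = L/(kA) = 0.017/(0.193×29) = 0.003037 K/W
R_softwood = L/(kA) = 0.065/(0.134×29) = 0.01673 K/W
Sum of known resistances R_other = 0.02154 K/W
Total R = ΔT/Q = 33/628 = 0.05255 K/W
R_mineral wool = R_total − R_other = 0.03101 K/W
k = L/(R·A) = 0.035/(0.03101×29)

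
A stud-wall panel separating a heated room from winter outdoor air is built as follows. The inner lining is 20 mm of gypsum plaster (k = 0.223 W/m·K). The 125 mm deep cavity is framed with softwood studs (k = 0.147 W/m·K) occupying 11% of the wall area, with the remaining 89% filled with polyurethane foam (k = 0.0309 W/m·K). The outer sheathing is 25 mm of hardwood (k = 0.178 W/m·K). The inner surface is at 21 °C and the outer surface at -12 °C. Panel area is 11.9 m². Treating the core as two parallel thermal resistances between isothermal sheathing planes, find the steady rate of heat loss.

Sheathing layers in series; stud and cavity paths in parallel between them.
R_inner = 0.02/(0.223×11.9) = 0.007537 K/W
R_stud  = 0.125/(0.147×0.11×11.9) = 0.6496 K/W
R_cav   = 0.125/(0.0309×0.89×11.9) = 0.382 K/W
1/R_core = 1/R_stud + 1/R_cav → R_core = 0.2405 K/W
R_outer = 0.025/(0.178×11.9) = 0.0118 K/W
R_total = 0.2599 K/W
Q = ΔT/R_total = 33/0.2599

Q ≈ 127 W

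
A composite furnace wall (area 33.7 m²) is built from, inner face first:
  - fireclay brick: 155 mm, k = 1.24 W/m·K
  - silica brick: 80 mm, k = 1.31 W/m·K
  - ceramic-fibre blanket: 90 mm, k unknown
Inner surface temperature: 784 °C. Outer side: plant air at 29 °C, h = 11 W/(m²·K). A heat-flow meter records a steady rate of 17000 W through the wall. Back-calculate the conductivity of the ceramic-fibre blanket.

k ≈ 0.0738 W/(m·K)

Model the wall as resistances in series:
R_fireclay brick = L/(kA) = 0.155/(1.24×33.7) = 0.003709 K/W
R_silica brick = L/(kA) = 0.08/(1.31×33.7) = 0.001812 K/W
R_outer film = 1/(h_o·A) = 1/(11×33.7) = 0.002698 K/W
Sum of known resistances R_other = 0.008219 K/W
Total R = ΔT/Q = 755/17000 = 0.04441 K/W
R_ceramic-fibre blanket = R_total − R_other = 0.03619 K/W
k = L/(R·A) = 0.09/(0.03619×33.7)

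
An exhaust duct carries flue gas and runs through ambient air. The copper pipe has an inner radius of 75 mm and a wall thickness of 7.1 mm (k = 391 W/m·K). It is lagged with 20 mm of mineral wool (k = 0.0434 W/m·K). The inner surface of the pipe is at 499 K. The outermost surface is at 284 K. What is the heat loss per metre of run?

Cylindrical conduction, so R = ln(r₂/r₁)/(2πkL) per layer, in series:
R_copper pipe wall = ln(82.1/75)/(2π×391×1) = 3.682×10^-5 K/W
R_mineral wool = ln(102.1/82.1)/(2π×0.0434×1) = 0.7995 K/W
R_total = 0.7995 K/W
Q = ΔT/R_total = 215/0.7995

q′ ≈ 269 W/m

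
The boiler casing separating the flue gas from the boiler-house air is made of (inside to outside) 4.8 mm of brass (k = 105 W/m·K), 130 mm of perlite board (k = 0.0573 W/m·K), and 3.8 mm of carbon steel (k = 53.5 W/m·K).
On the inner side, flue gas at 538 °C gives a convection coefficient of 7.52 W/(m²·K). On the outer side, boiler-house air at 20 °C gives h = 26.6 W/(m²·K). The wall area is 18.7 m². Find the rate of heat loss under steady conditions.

Q ≈ 3970 W

Thermal resistances in series:
R_inner film = 1/(h_i·A) = 1/(7.52×18.7) = 0.007111 K/W
R_brass = L/(kA) = 0.0048/(105×18.7) = 2.445×10^-6 K/W
R_perlite board = L/(kA) = 0.13/(0.0573×18.7) = 0.1213 K/W
R_carbon steel = L/(kA) = 0.0038/(53.5×18.7) = 3.798×10^-6 K/W
R_outer film = 1/(h_o·A) = 1/(26.6×18.7) = 0.00201 K/W
R_total = 0.1305 K/W
Q = ΔT / R_total = 518 / 0.1305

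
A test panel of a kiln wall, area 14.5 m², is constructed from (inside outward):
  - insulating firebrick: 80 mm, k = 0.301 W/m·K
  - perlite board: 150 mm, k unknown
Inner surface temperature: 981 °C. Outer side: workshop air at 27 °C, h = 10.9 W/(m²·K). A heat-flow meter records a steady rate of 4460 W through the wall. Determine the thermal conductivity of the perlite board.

k ≈ 0.0547 W/(m·K)

Thermal resistances in series:
R_insulating firebrick = L/(kA) = 0.08/(0.301×14.5) = 0.01833 K/W
R_outer film = 1/(h_o·A) = 1/(10.9×14.5) = 0.006327 K/W
Sum of known resistances R_other = 0.02466 K/W
Total R = ΔT/Q = 954/4460 = 0.2139 K/W
R_perlite board = R_total − R_other = 0.1892 K/W
k = L/(R·A) = 0.15/(0.1892×14.5)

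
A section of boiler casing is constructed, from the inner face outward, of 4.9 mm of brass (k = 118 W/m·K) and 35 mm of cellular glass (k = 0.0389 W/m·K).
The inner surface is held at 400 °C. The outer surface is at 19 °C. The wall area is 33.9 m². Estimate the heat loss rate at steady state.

Series thermal resistances:
R_brass = L/(kA) = 0.0049/(118×33.9) = 1.225×10^-6 K/W
R_cellular glass = L/(kA) = 0.035/(0.0389×33.9) = 0.02654 K/W
R_total = 0.02654 K/W
Q = ΔT / R_total = 381 / 0.02654

Q ≈ 14400 W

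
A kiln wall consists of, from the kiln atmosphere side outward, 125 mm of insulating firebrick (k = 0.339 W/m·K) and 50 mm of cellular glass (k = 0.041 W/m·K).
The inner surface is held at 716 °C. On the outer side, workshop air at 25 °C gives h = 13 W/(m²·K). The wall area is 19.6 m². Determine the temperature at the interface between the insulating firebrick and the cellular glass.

Model the wall as resistances in series:
R_insulating firebrick = L/(kA) = 0.125/(0.339×19.6) = 0.01881 K/W
R_cellular glass = L/(kA) = 0.05/(0.041×19.6) = 0.06222 K/W
R_outer film = 1/(h_o·A) = 1/(13×19.6) = 0.003925 K/W
R_total = 0.08496 K/W;  Q = ΔT/R_total = 691/0.08496 = 8133 W
T_interface = T_inner − Q·ΣR(inner→interface) = 716 − 8130×0.01881

T ≈ 563 °C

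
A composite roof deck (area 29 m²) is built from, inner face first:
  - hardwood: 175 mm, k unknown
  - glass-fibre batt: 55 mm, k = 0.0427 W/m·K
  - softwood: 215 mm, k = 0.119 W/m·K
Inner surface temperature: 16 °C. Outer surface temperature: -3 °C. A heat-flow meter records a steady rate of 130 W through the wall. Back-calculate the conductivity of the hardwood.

k ≈ 0.153 W/(m·K)

Model the wall as resistances in series:
R_glass-fibre batt = L/(kA) = 0.055/(0.0427×29) = 0.04442 K/W
R_softwood = L/(kA) = 0.215/(0.119×29) = 0.0623 K/W
Sum of known resistances R_other = 0.1067 K/W
Total R = ΔT/Q = 19/130 = 0.1462 K/W
R_hardwood = R_total − R_other = 0.03944 K/W
k = L/(R·A) = 0.175/(0.03944×29)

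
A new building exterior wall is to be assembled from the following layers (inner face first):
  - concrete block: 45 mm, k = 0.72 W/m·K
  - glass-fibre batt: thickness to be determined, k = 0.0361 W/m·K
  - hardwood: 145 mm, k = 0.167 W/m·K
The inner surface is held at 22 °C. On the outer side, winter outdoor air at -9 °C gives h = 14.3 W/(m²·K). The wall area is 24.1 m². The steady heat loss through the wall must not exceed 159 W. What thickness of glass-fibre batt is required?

Treating each layer as a thermal resistance in series:
R_concrete block = L/(kA) = 0.045/(0.72×24.1) = 0.002593 K/W
R_hardwood = L/(kA) = 0.145/(0.167×24.1) = 0.03603 K/W
R_outer film = 1/(h_o·A) = 1/(14.3×24.1) = 0.002902 K/W
Sum of the known resistances R_other = 0.04152 K/W
Required total resistance R_tot = ΔT/Q_allow = 31/159 = 0.195 K/W
R_glass-fibre batt = R_tot − R_other = 0.1534 K/W
L = R·k·A = 0.1534×0.0361×24.1

L ≈ 133 mm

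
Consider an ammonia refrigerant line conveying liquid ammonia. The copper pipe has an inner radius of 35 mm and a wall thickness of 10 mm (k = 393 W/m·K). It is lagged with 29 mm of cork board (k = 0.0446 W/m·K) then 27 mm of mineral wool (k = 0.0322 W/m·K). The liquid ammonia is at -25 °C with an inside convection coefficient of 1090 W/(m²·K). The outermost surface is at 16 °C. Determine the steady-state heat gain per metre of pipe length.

q′ ≈ 12.4 W/m

Radial resistances (cylindrical: R_cond = ln(r_o/r_i)/(2πkL), R_conv = 1/(h·2πrL)):
R_inner film = 1/(h_i·2πr₁L) = 1/(1090×2π×0.035×1) = 0.004172 K/W
R_copper pipe wall = ln(45/35)/(2π×393×1) = 1.018×10^-4 K/W
R_cork board = ln(74/45)/(2π×0.0446×1) = 1.775 K/W
R_mineral wool = ln(101/74)/(2π×0.0322×1) = 1.537 K/W
R_total = 3.317 K/W
Q = ΔT/R_total = 41/3.317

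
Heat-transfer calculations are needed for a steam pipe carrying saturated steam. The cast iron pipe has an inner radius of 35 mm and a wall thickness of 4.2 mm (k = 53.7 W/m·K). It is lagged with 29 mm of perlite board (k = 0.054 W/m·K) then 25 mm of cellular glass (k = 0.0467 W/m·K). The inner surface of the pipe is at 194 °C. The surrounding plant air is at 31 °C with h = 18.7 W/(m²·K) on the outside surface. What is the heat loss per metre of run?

q′ ≈ 58.5 W/m

Cylindrical conduction, so R = ln(r₂/r₁)/(2πkL) per layer, in series:
R_cast iron pipe wall = ln(39.2/35)/(2π×53.7×1) = 3.359×10^-4 K/W
R_perlite board = ln(68.2/39.2)/(2π×0.054×1) = 1.632 K/W
R_cellular glass = ln(93.2/68.2)/(2π×0.0467×1) = 1.064 K/W
R_outer film = 1/(h_o·2πr_oL) = 1/(18.7×2π×0.0932×1) = 0.09132 K/W
R_total = 2.788 K/W
Q = ΔT/R_total = 163/2.788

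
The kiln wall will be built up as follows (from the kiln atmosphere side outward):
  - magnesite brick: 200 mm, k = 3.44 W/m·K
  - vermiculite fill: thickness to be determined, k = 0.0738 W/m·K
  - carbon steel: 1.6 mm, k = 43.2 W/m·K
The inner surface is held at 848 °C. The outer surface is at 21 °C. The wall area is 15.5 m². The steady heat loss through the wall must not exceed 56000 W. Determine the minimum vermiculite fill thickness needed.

L ≈ 12.6 mm

Using the resistance-network approach (series):
R_magnesite brick = L/(kA) = 0.2/(3.44×15.5) = 0.003751 K/W
R_carbon steel = L/(kA) = 0.0016/(43.2×15.5) = 2.389×10^-6 K/W
Sum of the known resistances R_other = 0.003753 K/W
Required total resistance R_tot = ΔT/Q_allow = 827/56000 = 0.01477 K/W
R_vermiculite fill = R_tot − R_other = 0.01101 K/W
L = R·k·A = 0.01101×0.0738×15.5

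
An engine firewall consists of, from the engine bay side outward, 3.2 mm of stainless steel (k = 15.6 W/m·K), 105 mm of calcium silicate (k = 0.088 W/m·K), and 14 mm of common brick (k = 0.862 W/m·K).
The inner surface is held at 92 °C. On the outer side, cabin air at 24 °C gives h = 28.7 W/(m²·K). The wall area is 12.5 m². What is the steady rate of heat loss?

Q ≈ 683 W

Using the resistance-network approach (series):
R_stainless steel = L/(kA) = 0.0032/(15.6×12.5) = 1.641×10^-5 K/W
R_calcium silicate = L/(kA) = 0.105/(0.088×12.5) = 0.09545 K/W
R_common brick = L/(kA) = 0.014/(0.862×12.5) = 0.001299 K/W
R_outer film = 1/(h_o·A) = 1/(28.7×12.5) = 0.002787 K/W
R_total = 0.09956 K/W
Q = ΔT / R_total = 68 / 0.09956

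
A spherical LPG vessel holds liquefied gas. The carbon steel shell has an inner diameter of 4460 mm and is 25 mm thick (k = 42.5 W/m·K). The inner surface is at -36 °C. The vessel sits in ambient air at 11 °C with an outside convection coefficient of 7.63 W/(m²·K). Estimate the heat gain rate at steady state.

Q ≈ 22800 W

Spherical conduction: R = (1/r_in − 1/r_out)/(4πk) per layer; series-sum.
R_carbon steel shell = (1/2.23 − 1/2.255)/(4π×42.5) = 9.309×10^-6 K/W
R_outer film = 1/(h·4πr_o²) = 1/(7.63×4π×2.255²) = 0.002051 K/W
R_total = 0.00206 K/W
Q = ΔT/R_total = 47/0.00206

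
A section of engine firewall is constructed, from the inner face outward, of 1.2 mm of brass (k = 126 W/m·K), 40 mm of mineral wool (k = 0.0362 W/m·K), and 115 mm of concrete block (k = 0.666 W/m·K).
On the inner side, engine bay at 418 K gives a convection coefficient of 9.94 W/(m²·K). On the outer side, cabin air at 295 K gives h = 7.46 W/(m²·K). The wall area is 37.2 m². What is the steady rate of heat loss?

Treating each layer as a thermal resistance in series:
R_inner film = 1/(h_i·A) = 1/(9.94×37.2) = 0.002704 K/W
R_brass = L/(kA) = 0.0012/(126×37.2) = 2.56×10^-7 K/W
R_mineral wool = L/(kA) = 0.04/(0.0362×37.2) = 0.0297 K/W
R_concrete block = L/(kA) = 0.115/(0.666×37.2) = 0.004642 K/W
R_outer film = 1/(h_o·A) = 1/(7.46×37.2) = 0.003603 K/W
R_total = 0.04065 K/W
Q = ΔT / R_total = 123 / 0.04065

Q ≈ 3030 W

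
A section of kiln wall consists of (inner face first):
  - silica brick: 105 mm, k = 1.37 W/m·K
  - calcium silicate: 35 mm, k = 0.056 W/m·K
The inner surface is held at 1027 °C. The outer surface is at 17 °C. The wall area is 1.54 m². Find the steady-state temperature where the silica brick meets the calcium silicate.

T ≈ 917 °C

Using the resistance-network approach (series):
R_silica brick = L/(kA) = 0.105/(1.37×1.54) = 0.04977 K/W
R_calcium silicate = L/(kA) = 0.035/(0.056×1.54) = 0.4058 K/W
R_total = 0.4556 K/W;  Q = ΔT/R_total = 1010/0.4556 = 2217 W
T_interface = T_inner − Q·ΣR(inner→interface) = 1027 − 2220×0.04977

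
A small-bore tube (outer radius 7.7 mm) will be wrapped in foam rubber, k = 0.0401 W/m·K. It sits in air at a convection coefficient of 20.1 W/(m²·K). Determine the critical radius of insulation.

For a cylinder r_cr = k/h = 0.0401/20.1
r_cr = 2 mm; since the bare radius (7.7 mm) is above r_cr, any added insulation will reduce heat loss.

r_cr ≈ 2 mm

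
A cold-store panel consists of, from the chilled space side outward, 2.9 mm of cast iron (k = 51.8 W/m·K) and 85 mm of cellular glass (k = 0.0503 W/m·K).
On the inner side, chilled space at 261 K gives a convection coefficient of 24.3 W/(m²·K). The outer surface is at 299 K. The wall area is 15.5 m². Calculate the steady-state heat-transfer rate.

Treating each layer as a thermal resistance in series:
R_inner film = 1/(h_i·A) = 1/(24.3×15.5) = 0.002655 K/W
R_cast iron = L/(kA) = 0.0029/(51.8×15.5) = 3.612×10^-6 K/W
R_cellular glass = L/(kA) = 0.085/(0.0503×15.5) = 0.109 K/W
R_total = 0.1117 K/W
Q = ΔT / R_total = 38 / 0.1117

Q ≈ 340 W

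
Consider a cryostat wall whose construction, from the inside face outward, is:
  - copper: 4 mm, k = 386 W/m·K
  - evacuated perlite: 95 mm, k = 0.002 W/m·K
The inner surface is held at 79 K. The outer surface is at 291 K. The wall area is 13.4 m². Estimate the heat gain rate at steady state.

Using the resistance-network approach (series):
R_copper = L/(kA) = 0.004/(386×13.4) = 7.733×10^-7 K/W
R_evacuated perlite = L/(kA) = 0.095/(0.002×13.4) = 3.545 K/W
R_total = 3.545 K/W
Q = ΔT / R_total = 212 / 3.545

Q ≈ 59.8 W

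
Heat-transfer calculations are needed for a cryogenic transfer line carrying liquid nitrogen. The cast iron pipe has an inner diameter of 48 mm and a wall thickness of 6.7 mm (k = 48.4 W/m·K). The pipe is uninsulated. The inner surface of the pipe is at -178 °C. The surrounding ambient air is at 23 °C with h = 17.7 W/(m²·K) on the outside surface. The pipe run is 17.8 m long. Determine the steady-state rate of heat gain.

For a radial system each layer contributes R = ln(r_out/r_in)/(2πkL); films add R = 1/(hA).
R_cast iron pipe wall = ln(30.7/24)/(2π×48.4×17.8) = 4.548×10^-5 K/W
R_outer film = 1/(h_o·2πr_oL) = 1/(17.7×2π×0.0307×17.8) = 0.01645 K/W
R_total = 0.0165 K/W
Q = ΔT/R_total = 201/0.0165

Q ≈ 12200 W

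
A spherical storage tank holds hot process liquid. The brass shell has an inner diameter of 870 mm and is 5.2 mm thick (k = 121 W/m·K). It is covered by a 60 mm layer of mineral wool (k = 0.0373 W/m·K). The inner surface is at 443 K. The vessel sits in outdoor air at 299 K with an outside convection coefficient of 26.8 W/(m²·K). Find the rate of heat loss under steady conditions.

Q ≈ 243 W

Radial (spherical) resistances in series:
R_brass shell = (1/0.435 − 1/0.4402)/(4π×121) = 1.786×10^-5 K/W
R_mineral wool = (1/0.4402 − 1/0.5002)/(4π×0.0373) = 0.5814 K/W
R_outer film = 1/(h·4πr_o²) = 1/(26.8×4π×0.5002²) = 0.01187 K/W
R_total = 0.5932 K/W
Q = ΔT/R_total = 144/0.5932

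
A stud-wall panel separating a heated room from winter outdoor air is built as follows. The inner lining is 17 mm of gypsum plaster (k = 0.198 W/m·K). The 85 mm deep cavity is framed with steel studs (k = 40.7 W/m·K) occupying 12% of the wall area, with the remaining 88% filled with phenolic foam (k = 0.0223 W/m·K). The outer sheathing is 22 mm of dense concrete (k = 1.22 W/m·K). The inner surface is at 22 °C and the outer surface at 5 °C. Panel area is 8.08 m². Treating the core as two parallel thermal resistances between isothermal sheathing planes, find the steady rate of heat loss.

Sheathing layers in series; stud and cavity paths in parallel between them.
R_inner = 0.017/(0.198×8.08) = 0.01063 K/W
R_stud  = 0.085/(40.7×0.12×8.08) = 0.002154 K/W
R_cav   = 0.085/(0.0223×0.88×8.08) = 0.5361 K/W
1/R_core = 1/R_stud + 1/R_cav → R_core = 0.002145 K/W
R_outer = 0.022/(1.22×8.08) = 0.002232 K/W
R_total = 0.015 K/W
Q = ΔT/R_total = 17/0.015

Q ≈ 1130 W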